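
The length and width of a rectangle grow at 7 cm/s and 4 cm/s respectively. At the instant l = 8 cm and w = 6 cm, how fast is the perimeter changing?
22 cm/s

P = 2(l + w)
dP/dt = 2(dl/dt + dw/dt) = 2(7 + 4) = 22 cm/s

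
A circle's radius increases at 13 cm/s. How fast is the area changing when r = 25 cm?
650π cm²/s

A = πr²
dA/dt = 2πr · dr/dt = 2π(25)(13) = 650π cm²/s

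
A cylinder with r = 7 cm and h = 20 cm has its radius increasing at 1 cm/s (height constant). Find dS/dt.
68π cm²/s

S = 2πrh + 2πr² (lateral + bases)
dS/dt = (2πh + 4πr)·dr/dt = (2π·20 + 4π·7)·1
= 68π cm²/s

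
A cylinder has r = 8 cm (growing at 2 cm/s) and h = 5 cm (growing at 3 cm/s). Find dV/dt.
352π cm³/s

V = πr²h
dV/dt = 2πrh·dr/dt + πr²·dh/dt
= 2π(8)(5)(2) + π(8)²(3)
= 352π cm³/s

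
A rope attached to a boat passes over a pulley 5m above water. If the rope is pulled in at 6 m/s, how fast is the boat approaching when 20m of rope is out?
8√15/5 ≈ 6.197 m/s

rope² = x² + 5²
x = √(20² - 5²) = 5√15
dx/dt = (rope/x) · d(rope)/dt = (20/(5√15)) · (-6) = -8√15/5 m/s
The boat approaches at 8√15/5 ≈ 6.197 m/s.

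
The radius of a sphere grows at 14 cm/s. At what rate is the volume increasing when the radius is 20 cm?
22400π cm³/s

V = (4/3)πr³
dV/dt = dV/dr · dr/dt = 4πr² · 14
At r = 20: dV/dt = 22400π cm³/s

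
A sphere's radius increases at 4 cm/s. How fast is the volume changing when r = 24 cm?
9216π cm³/s

V = (4/3)πr³
dV/dt = dV/dr · dr/dt = 4πr² · 4
At r = 24: dV/dt = 9216π cm³/s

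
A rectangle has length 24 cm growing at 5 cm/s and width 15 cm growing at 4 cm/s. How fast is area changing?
171 cm²/s

A = lw
dA/dt = w·dl/dt + l·dw/dt = 15·5 + 24·4 = 171 cm²/s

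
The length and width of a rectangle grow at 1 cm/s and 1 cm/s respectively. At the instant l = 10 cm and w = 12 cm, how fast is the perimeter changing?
4 cm/s

P = 2(l + w)
dP/dt = 2(dl/dt + dw/dt) = 2(1 + 1) = 4 cm/s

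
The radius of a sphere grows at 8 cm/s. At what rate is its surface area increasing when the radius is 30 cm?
1920π cm²/s

S = 4πr²
dS/dt = dS/dr · dr/dt = 8πr · 8
At r = 30: dS/dt = 1920π cm²/s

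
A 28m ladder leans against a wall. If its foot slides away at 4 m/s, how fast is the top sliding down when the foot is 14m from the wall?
4√3/3 ≈ 2.309 m/s

x² + y² = 28²
2x·dx/dt + 2y·dy/dt = 0
dy/dt = -x/y · dx/dt = -14/(14√3) · 4 = -4√3/3 m/s
The top is descending at 4√3/3 ≈ 2.309 m/s.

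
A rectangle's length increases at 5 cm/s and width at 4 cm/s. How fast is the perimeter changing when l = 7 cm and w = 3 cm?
18 cm/s

P = 2(l + w)
dP/dt = 2(dl/dt + dw/dt) = 2(5 + 4) = 18 cm/s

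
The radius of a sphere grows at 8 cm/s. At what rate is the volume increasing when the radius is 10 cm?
3200π cm³/s

V = (4/3)πr³
dV/dt = dV/dr · dr/dt = 4πr² · 8
At r = 10: dV/dt = 3200π cm³/s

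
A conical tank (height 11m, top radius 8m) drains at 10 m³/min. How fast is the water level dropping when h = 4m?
605/(512π) ≈ 0.3761 m/min

r/h = 8/11, so r = (8/11)h
V = (1/3)πr²h = (1/3)π((8/11)h)²h = (64/363)πh³
dV/dh = (64/121)πh²
dh/dt = (dV/dt)/(dV/dh) = -10/((64/121)π·4²) = -605/(512π) m/min
The level is dropping at 605/(512π) ≈ 0.3761 m/min.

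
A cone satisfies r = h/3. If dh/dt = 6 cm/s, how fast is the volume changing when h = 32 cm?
2048π/3 cm³/s

V = (1/3)π(h/3)²h = πh³/27
dV/dt = πh²/9 · 6
At h = 32: dV/dt = 2048π/3 cm³/s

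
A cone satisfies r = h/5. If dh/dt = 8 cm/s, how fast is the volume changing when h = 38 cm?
11552π/25 cm³/s

V = (1/3)π(h/5)²h = πh³/75
dV/dt = πh²/25 · 8
At h = 38: dV/dt = 11552π/25 cm³/s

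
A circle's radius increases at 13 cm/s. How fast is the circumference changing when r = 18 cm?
26π cm/s

C = 2πr
dC/dt = 2π · dr/dt = 2π · 13 = 26π cm/s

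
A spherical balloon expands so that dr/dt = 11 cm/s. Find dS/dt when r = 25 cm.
2200π cm²/s

S = 4πr²
dS/dt = dS/dr · dr/dt = 8πr · 11
At r = 25: dS/dt = 2200π cm²/s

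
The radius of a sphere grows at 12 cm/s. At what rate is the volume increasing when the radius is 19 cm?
17328π cm³/s

V = (4/3)πr³
dV/dt = dV/dr · dr/dt = 4πr² · 12
At r = 19: dV/dt = 17328π cm³/s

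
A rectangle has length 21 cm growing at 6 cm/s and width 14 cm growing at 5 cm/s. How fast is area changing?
189 cm²/s

A = lw
dA/dt = w·dl/dt + l·dw/dt = 14·6 + 21·5 = 189 cm²/s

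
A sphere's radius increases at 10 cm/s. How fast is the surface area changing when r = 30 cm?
2400π cm²/s

S = 4πr²
dS/dt = dS/dr · dr/dt = 8πr · 10
At r = 30: dS/dt = 2400π cm²/s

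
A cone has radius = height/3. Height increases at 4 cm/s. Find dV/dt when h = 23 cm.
2116π/9 cm³/s

V = (1/3)π(h/3)²h = πh³/27
dV/dt = πh²/9 · 4
At h = 23: dV/dt = 2116π/9 cm³/s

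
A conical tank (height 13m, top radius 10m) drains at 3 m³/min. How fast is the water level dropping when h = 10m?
507/(10000π) ≈ 0.01614 m/min

r/h = 10/13, so r = (10/13)h
V = (1/3)πr²h = (1/3)π((10/13)h)²h = (100/507)πh³
dV/dh = (100/169)πh²
dh/dt = (dV/dt)/(dV/dh) = -3/((100/169)π·10²) = -507/(10000π) m/min
The level is dropping at 507/(10000π) ≈ 0.01614 m/min.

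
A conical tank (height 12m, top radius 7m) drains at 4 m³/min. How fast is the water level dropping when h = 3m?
64/(49π) ≈ 0.4158 m/min

r/h = 7/12, so r = (7/12)h
V = (1/3)πr²h = (1/3)π((7/12)h)²h = (49/432)πh³
dV/dh = (49/144)πh²
dh/dt = (dV/dt)/(dV/dh) = -4/((49/144)π·3²) = -64/(49π) m/min
The level is dropping at 64/(49π) ≈ 0.4158 m/min.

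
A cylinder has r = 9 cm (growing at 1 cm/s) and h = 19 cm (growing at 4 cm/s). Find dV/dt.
666π cm³/s

V = πr²h
dV/dt = 2πrh·dr/dt + πr²·dh/dt
= 2π(9)(19)(1) + π(9)²(4)
= 666π cm³/s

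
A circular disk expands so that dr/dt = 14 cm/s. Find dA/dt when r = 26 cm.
728π cm²/s

A = πr²
dA/dt = 2πr · dr/dt = 2π(26)(14) = 728π cm²/s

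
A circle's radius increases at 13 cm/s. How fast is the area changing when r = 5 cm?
130π cm²/s

A = πr²
dA/dt = 2πr · dr/dt = 2π(5)(13) = 130π cm²/s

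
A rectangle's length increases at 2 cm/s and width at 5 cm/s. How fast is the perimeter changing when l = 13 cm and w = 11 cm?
14 cm/s

P = 2(l + w)
dP/dt = 2(dl/dt + dw/dt) = 2(2 + 5) = 14 cm/s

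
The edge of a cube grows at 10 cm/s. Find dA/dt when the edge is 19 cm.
2280 cm²/s

A = 6s²
dA/dt = 12s · ds/dt = 12·19·10 = 2280 cm²/s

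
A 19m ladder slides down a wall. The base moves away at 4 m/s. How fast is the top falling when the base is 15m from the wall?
15√34/17 ≈ 5.145 m/s

x² + y² = 19²
2x·dx/dt + 2y·dy/dt = 0
dy/dt = -x/y · dx/dt = -15/(2√34) · 4 = -15√34/17 m/s
The top is descending at 15√34/17 ≈ 5.145 m/s.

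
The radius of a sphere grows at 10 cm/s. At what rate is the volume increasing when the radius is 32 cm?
40960π cm³/s

V = (4/3)πr³
dV/dt = dV/dr · dr/dt = 4πr² · 10
At r = 32: dV/dt = 40960π cm³/s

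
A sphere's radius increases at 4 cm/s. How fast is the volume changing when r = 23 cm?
8464π cm³/s

V = (4/3)πr³
dV/dt = dV/dr · dr/dt = 4πr² · 4
At r = 23: dV/dt = 8464π cm³/s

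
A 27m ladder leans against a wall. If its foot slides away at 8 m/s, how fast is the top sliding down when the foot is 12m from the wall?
32√65/65 ≈ 3.969 m/s

x² + y² = 27²
2x·dx/dt + 2y·dy/dt = 0
dy/dt = -x/y · dx/dt = -12/(3√65) · 8 = -32√65/65 m/s
The top is descending at 32√65/65 ≈ 3.969 m/s.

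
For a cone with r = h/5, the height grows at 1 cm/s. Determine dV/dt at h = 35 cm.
49π cm³/s

V = (1/3)π(h/5)²h = πh³/75
dV/dt = πh²/25 · 1
At h = 35: dV/dt = 49π cm³/s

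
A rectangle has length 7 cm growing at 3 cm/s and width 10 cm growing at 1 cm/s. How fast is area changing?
37 cm²/s

A = lw
dA/dt = w·dl/dt + l·dw/dt = 10·3 + 7·1 = 37 cm²/s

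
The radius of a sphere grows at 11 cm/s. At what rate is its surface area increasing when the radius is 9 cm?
792π cm²/s

S = 4πr²
dS/dt = dS/dr · dr/dt = 8πr · 11
At r = 9: dS/dt = 792π cm²/s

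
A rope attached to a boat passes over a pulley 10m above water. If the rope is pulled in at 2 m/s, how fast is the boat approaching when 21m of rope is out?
42√341/341 ≈ 2.274 m/s

rope² = x² + 10²
x = √(21² - 10²) = √341
dx/dt = (rope/x) · d(rope)/dt = (21/√341) · (-2) = -42√341/341 m/s
The boat approaches at 42√341/341 ≈ 2.274 m/s.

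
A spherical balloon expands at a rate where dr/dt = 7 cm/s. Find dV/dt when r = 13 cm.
4732π cm³/s

V = (4/3)πr³
dV/dt = dV/dr · dr/dt = 4πr² · 7
At r = 13: dV/dt = 4732π cm³/s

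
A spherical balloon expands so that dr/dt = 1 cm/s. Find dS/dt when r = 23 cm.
184π cm²/s

S = 4πr²
dS/dt = dS/dr · dr/dt = 8πr · 1
At r = 23: dS/dt = 184π cm²/s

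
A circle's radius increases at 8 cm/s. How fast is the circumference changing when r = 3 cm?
16π cm/s

C = 2πr
dC/dt = 2π · dr/dt = 2π · 8 = 16π cm/s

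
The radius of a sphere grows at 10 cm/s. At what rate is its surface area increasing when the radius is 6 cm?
480π cm²/s

S = 4πr²
dS/dt = dS/dr · dr/dt = 8πr · 10
At r = 6: dS/dt = 480π cm²/s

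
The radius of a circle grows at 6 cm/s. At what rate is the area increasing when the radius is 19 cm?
228π cm²/s

A = πr²
dA/dt = 2πr · dr/dt = 2π(19)(6) = 228π cm²/s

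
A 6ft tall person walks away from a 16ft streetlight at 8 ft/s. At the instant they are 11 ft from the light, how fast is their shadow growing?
24/5 ft/s

By similar triangles: 16/(x+s) = 6/s
Solving: s = 6x/10
ds/dt = 6/10 · dx/dt = 3/5 · 8 = 24/5 ft/s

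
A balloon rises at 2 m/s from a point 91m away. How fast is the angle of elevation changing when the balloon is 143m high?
0.006335 rad/s

tan(θ) = y/91
sec²(θ) · dθ/dt = (1/91) · dy/dt
dθ/dt = cos²(θ)/91 · 2 = 91/(91² + 143²) · 2
dθ/dt = 0.006335 rad/s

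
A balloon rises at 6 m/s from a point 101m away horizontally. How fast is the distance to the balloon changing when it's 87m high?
261√17770/8885 ≈ 3.916 m/s

z² = 101² + y²
z = √(101² + 87²) = √17770
dz/dt = y/z · dy/dt = 87/√17770 · 6 = 261√17770/8885 ≈ 3.916 m/s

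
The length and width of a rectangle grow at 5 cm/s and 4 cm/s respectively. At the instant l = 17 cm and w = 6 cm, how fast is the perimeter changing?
18 cm/s

P = 2(l + w)
dP/dt = 2(dl/dt + dw/dt) = 2(5 + 4) = 18 cm/s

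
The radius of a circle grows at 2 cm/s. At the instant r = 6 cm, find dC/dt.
4π cm/s

C = 2πr
dC/dt = 2π · dr/dt = 2π · 2 = 4π cm/s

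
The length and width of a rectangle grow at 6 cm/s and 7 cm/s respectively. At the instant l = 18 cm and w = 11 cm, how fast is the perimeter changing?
26 cm/s

P = 2(l + w)
dP/dt = 2(dl/dt + dw/dt) = 2(6 + 7) = 26 cm/s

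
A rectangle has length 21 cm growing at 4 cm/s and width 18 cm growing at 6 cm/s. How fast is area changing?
198 cm²/s

A = lw
dA/dt = w·dl/dt + l·dw/dt = 18·4 + 21·6 = 198 cm²/s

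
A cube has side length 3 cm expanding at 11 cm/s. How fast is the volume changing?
297 cm³/s

V = s³
dV/dt = 3s² · ds/dt = 3·3²·11 = 297 cm³/s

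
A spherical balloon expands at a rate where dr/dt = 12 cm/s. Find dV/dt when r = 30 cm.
43200π cm³/s

V = (4/3)πr³
dV/dt = dV/dr · dr/dt = 4πr² · 12
At r = 30: dV/dt = 43200π cm³/s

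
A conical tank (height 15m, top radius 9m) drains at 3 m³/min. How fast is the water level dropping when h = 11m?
25/(363π) ≈ 0.02192 m/min

r/h = 9/15, so r = (3/5)h
V = (1/3)πr²h = (1/3)π((3/5)h)²h = (3/25)πh³
dV/dh = (9/25)πh²
dh/dt = (dV/dt)/(dV/dh) = -3/((9/25)π·11²) = -25/(363π) m/min
The level is dropping at 25/(363π) ≈ 0.02192 m/min.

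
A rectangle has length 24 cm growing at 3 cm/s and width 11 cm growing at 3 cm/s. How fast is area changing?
105 cm²/s

A = lw
dA/dt = w·dl/dt + l·dw/dt = 11·3 + 24·3 = 105 cm²/s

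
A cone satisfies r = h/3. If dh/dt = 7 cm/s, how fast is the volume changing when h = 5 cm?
175π/9 cm³/s

V = (1/3)π(h/3)²h = πh³/27
dV/dt = πh²/9 · 7
At h = 5: dV/dt = 175π/9 cm³/s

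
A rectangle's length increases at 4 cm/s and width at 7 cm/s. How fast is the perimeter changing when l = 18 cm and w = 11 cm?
22 cm/s

P = 2(l + w)
dP/dt = 2(dl/dt + dw/dt) = 2(4 + 7) = 22 cm/s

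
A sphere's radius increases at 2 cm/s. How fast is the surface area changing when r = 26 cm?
416π cm²/s

S = 4πr²
dS/dt = dS/dr · dr/dt = 8πr · 2
At r = 26: dS/dt = 416π cm²/s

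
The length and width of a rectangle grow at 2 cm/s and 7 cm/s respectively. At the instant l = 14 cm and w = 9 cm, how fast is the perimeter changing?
18 cm/s

P = 2(l + w)
dP/dt = 2(dl/dt + dw/dt) = 2(2 + 7) = 18 cm/s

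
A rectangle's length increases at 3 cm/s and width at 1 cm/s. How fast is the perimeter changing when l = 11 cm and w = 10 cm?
8 cm/s

P = 2(l + w)
dP/dt = 2(dl/dt + dw/dt) = 2(3 + 1) = 8 cm/s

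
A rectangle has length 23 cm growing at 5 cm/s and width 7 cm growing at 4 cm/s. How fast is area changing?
127 cm²/s

A = lw
dA/dt = w·dl/dt + l·dw/dt = 7·5 + 23·4 = 127 cm²/s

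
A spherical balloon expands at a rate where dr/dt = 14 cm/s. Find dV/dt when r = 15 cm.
12600π cm³/s

V = (4/3)πr³
dV/dt = dV/dr · dr/dt = 4πr² · 14
At r = 15: dV/dt = 12600π cm³/s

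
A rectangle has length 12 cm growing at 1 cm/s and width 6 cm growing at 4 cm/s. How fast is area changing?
54 cm²/s

A = lw
dA/dt = w·dl/dt + l·dw/dt = 6·1 + 12·4 = 54 cm²/s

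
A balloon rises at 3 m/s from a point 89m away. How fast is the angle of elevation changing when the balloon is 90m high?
0.016666 rad/s

tan(θ) = y/89
sec²(θ) · dθ/dt = (1/89) · dy/dt
dθ/dt = cos²(θ)/89 · 3 = 89/(89² + 90²) · 3
dθ/dt = 0.016666 rad/s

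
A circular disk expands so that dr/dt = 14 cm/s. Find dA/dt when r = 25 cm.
700π cm²/s

A = πr²
dA/dt = 2πr · dr/dt = 2π(25)(14) = 700π cm²/s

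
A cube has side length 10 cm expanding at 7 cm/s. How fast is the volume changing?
2100 cm³/s

V = s³
dV/dt = 3s² · ds/dt = 3·10²·7 = 2100 cm³/s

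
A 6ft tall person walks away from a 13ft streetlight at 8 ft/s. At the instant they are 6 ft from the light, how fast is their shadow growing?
48/7 ft/s

By similar triangles: 13/(x+s) = 6/s
Solving: s = 6x/7
ds/dt = 6/7 · dx/dt = 6/7 · 8 = 48/7 ft/s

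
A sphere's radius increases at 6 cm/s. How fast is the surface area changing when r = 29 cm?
1392π cm²/s

S = 4πr²
dS/dt = dS/dr · dr/dt = 8πr · 6
At r = 29: dS/dt = 1392π cm²/s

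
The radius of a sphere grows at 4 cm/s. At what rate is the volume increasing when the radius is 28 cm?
12544π cm³/s

V = (4/3)πr³
dV/dt = dV/dr · dr/dt = 4πr² · 4
At r = 28: dV/dt = 12544π cm³/s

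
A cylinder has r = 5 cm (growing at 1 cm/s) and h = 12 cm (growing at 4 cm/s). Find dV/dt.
220π cm³/s

V = πr²h
dV/dt = 2πrh·dr/dt + πr²·dh/dt
= 2π(5)(12)(1) + π(5)²(4)
= 220π cm³/s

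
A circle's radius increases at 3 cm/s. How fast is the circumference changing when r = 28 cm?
6π cm/s

C = 2πr
dC/dt = 2π · dr/dt = 2π · 3 = 6π cm/s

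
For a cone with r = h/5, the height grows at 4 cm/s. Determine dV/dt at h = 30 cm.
144π cm³/s

V = (1/3)π(h/5)²h = πh³/75
dV/dt = πh²/25 · 4
At h = 30: dV/dt = 144π cm³/s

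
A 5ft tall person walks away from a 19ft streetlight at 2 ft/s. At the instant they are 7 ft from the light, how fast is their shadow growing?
5/7 ft/s

By similar triangles: 19/(x+s) = 5/s
Solving: s = 5x/14
ds/dt = 5/14 · dx/dt = 5/14 · 2 = 5/7 ft/s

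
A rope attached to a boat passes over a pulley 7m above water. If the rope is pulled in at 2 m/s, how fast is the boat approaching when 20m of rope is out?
40√39/117 ≈ 2.135 m/s

rope² = x² + 7²
x = √(20² - 7²) = 3√39
dx/dt = (rope/x) · d(rope)/dt = (20/(3√39)) · (-2) = -40√39/117 m/s
The boat approaches at 40√39/117 ≈ 2.135 m/s.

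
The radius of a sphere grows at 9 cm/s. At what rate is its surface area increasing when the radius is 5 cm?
360π cm²/s

S = 4πr²
dS/dt = dS/dr · dr/dt = 8πr · 9
At r = 5: dS/dt = 360π cm²/s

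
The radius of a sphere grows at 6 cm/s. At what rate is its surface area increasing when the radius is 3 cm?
144π cm²/s

S = 4πr²
dS/dt = dS/dr · dr/dt = 8πr · 6
At r = 3: dS/dt = 144π cm²/s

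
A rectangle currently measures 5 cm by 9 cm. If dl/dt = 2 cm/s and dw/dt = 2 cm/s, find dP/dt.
8 cm/s

P = 2(l + w)
dP/dt = 2(dl/dt + dw/dt) = 2(2 + 2) = 8 cm/s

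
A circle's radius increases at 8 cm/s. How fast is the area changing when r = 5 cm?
80π cm²/s

A = πr²
dA/dt = 2πr · dr/dt = 2π(5)(8) = 80π cm²/s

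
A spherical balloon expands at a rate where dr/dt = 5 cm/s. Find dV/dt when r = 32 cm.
20480π cm³/s

V = (4/3)πr³
dV/dt = dV/dr · dr/dt = 4πr² · 5
At r = 32: dV/dt = 20480π cm³/s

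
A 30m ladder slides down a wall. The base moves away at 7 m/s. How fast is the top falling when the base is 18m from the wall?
21/4 = 5.25 m/s

x² + y² = 30²
2x·dx/dt + 2y·dy/dt = 0
dy/dt = -x/y · dx/dt = -18/24 · 7 = -21/4 m/s
The top is descending at 21/4 = 5.25 m/s.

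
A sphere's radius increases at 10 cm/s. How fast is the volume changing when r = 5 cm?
1000π cm³/s

V = (4/3)πr³
dV/dt = dV/dr · dr/dt = 4πr² · 10
At r = 5: dV/dt = 1000π cm³/s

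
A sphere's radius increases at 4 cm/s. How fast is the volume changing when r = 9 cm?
1296π cm³/s

V = (4/3)πr³
dV/dt = dV/dr · dr/dt = 4πr² · 4
At r = 9: dV/dt = 1296π cm³/s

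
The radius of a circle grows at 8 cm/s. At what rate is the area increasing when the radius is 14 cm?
224π cm²/s

A = πr²
dA/dt = 2πr · dr/dt = 2π(14)(8) = 224π cm²/s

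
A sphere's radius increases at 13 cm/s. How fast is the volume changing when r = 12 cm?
7488π cm³/s

V = (4/3)πr³
dV/dt = dV/dr · dr/dt = 4πr² · 13
At r = 12: dV/dt = 7488π cm³/s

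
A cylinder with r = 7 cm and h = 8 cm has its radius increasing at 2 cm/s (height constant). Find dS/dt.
88π cm²/s

S = 2πrh + 2πr² (lateral + bases)
dS/dt = (2πh + 4πr)·dr/dt = (2π·8 + 4π·7)·2
= 88π cm²/s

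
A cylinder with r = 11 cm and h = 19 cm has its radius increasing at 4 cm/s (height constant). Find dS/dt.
328π cm²/s

S = 2πrh + 2πr² (lateral + bases)
dS/dt = (2πh + 4πr)·dr/dt = (2π·19 + 4π·11)·4
= 328π cm²/s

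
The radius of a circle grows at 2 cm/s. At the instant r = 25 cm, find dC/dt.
4π cm/s

C = 2πr
dC/dt = 2π · dr/dt = 2π · 2 = 4π cm/s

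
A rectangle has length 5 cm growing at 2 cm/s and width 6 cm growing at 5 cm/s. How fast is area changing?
37 cm²/s

A = lw
dA/dt = w·dl/dt + l·dw/dt = 6·2 + 5·5 = 37 cm²/s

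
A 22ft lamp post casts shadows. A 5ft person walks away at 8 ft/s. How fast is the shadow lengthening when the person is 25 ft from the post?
40/17 ft/s

By similar triangles: 22/(x+s) = 5/s
Solving: s = 5x/17
ds/dt = 5/17 · dx/dt = 5/17 · 8 = 40/17 ft/s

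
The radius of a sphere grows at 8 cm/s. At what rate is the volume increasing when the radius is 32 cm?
32768π cm³/s

V = (4/3)πr³
dV/dt = dV/dr · dr/dt = 4πr² · 8
At r = 32: dV/dt = 32768π cm³/s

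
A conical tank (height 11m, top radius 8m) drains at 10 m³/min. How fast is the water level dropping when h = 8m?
605/(2048π) ≈ 0.09403 m/min

r/h = 8/11, so r = (8/11)h
V = (1/3)πr²h = (1/3)π((8/11)h)²h = (64/363)πh³
dV/dh = (64/121)πh²
dh/dt = (dV/dt)/(dV/dh) = -10/((64/121)π·8²) = -605/(2048π) m/min
The level is dropping at 605/(2048π) ≈ 0.09403 m/min.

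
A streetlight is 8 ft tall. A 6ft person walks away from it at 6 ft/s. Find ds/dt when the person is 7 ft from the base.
18 ft/s

By similar triangles: 8/(x+s) = 6/s
Solving: s = 6x/2
ds/dt = 6/2 · dx/dt = 3 · 6 = 18 ft/s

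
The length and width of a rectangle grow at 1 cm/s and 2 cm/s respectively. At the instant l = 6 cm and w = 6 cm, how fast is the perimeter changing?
6 cm/s

P = 2(l + w)
dP/dt = 2(dl/dt + dw/dt) = 2(1 + 2) = 6 cm/s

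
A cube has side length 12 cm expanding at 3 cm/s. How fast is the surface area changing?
432 cm²/s

A = 6s²
dA/dt = 12s · ds/dt = 12·12·3 = 432 cm²/s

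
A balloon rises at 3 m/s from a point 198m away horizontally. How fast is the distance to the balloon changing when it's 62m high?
93√10762/10762 ≈ 0.8965 m/s

z² = 198² + y²
z = √(198² + 62²) = 2√10762
dz/dt = y/z · dy/dt = 62/(2√10762) · 3 = 93√10762/10762 ≈ 0.8965 m/s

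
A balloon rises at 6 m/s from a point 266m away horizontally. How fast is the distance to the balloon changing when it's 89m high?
534√78677/78677 ≈ 1.904 m/s

z² = 266² + y²
z = √(266² + 89²) = √78677
dz/dt = y/z · dy/dt = 89/√78677 · 6 = 534√78677/78677 ≈ 1.904 m/s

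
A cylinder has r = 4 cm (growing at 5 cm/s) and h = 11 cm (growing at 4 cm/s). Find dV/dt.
504π cm³/s

V = πr²h
dV/dt = 2πrh·dr/dt + πr²·dh/dt
= 2π(4)(11)(5) + π(4)²(4)
= 504π cm³/s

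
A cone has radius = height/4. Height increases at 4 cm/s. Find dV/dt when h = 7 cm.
49π/4 cm³/s

V = (1/3)π(h/4)²h = πh³/48
dV/dt = πh²/16 · 4
At h = 7: dV/dt = 49π/4 cm³/s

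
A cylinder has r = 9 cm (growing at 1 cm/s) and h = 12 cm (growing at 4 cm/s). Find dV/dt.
540π cm³/s

V = πr²h
dV/dt = 2πrh·dr/dt + πr²·dh/dt
= 2π(9)(12)(1) + π(9)²(4)
= 540π cm³/s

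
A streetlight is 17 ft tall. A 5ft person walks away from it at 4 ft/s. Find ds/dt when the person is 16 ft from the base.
5/3 ft/s

By similar triangles: 17/(x+s) = 5/s
Solving: s = 5x/12
ds/dt = 5/12 · dx/dt = 5/12 · 4 = 5/3 ft/s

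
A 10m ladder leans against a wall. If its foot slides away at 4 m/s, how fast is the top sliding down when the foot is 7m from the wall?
28√51/51 ≈ 3.921 m/s

x² + y² = 10²
2x·dx/dt + 2y·dy/dt = 0
dy/dt = -x/y · dx/dt = -7/√51 · 4 = -28√51/51 m/s
The top is descending at 28√51/51 ≈ 3.921 m/s.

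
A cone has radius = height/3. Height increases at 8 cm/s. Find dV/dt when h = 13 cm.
1352π/9 cm³/s

V = (1/3)π(h/3)²h = πh³/27
dV/dt = πh²/9 · 8
At h = 13: dV/dt = 1352π/9 cm³/s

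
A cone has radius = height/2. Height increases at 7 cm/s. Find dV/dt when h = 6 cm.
63π cm³/s

V = (1/3)π(h/2)²h = πh³/12
dV/dt = πh²/4 · 7
At h = 6: dV/dt = 63π cm³/s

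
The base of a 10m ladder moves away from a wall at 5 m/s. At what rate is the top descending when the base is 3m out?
15√91/91 ≈ 1.572 m/s

x² + y² = 10²
2x·dx/dt + 2y·dy/dt = 0
dy/dt = -x/y · dx/dt = -3/√91 · 5 = -15√91/91 m/s
The top is descending at 15√91/91 ≈ 1.572 m/s.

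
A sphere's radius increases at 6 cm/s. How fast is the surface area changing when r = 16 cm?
768π cm²/s

S = 4πr²
dS/dt = dS/dr · dr/dt = 8πr · 6
At r = 16: dS/dt = 768π cm²/s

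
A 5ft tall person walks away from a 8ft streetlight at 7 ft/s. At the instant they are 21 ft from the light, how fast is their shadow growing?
35/3 ft/s

By similar triangles: 8/(x+s) = 5/s
Solving: s = 5x/3
ds/dt = 5/3 · dx/dt = 5/3 · 7 = 35/3 ft/s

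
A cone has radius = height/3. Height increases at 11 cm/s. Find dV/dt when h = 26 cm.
7436π/9 cm³/s

V = (1/3)π(h/3)²h = πh³/27
dV/dt = πh²/9 · 11
At h = 26: dV/dt = 7436π/9 cm³/s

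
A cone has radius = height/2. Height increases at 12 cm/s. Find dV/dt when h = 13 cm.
507π cm³/s

V = (1/3)π(h/2)²h = πh³/12
dV/dt = πh²/4 · 12
At h = 13: dV/dt = 507π cm³/s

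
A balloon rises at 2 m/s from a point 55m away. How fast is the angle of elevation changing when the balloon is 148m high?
0.004413 rad/s

tan(θ) = y/55
sec²(θ) · dθ/dt = (1/55) · dy/dt
dθ/dt = cos²(θ)/55 · 2 = 55/(55² + 148²) · 2
dθ/dt = 0.004413 rad/s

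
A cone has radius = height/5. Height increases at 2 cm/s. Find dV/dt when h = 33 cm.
2178π/25 cm³/s

V = (1/3)π(h/5)²h = πh³/75
dV/dt = πh²/25 · 2
At h = 33: dV/dt = 2178π/25 cm³/s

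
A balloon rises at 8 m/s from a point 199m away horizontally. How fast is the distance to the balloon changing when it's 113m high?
452√52370/26185 ≈ 3.95 m/s

z² = 199² + y²
z = √(199² + 113²) = √52370
dz/dt = y/z · dy/dt = 113/√52370 · 8 = 452√52370/26185 ≈ 3.95 m/s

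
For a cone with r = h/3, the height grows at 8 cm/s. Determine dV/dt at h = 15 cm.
200π cm³/s

V = (1/3)π(h/3)²h = πh³/27
dV/dt = πh²/9 · 8
At h = 15: dV/dt = 200π cm³/s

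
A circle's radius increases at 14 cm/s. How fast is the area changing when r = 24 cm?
672π cm²/s

A = πr²
dA/dt = 2πr · dr/dt = 2π(24)(14) = 672π cm²/s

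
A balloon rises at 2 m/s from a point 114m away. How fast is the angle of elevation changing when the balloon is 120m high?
0.008322 rad/s

tan(θ) = y/114
sec²(θ) · dθ/dt = (1/114) · dy/dt
dθ/dt = cos²(θ)/114 · 2 = 114/(114² + 120²) · 2
dθ/dt = 0.008322 rad/s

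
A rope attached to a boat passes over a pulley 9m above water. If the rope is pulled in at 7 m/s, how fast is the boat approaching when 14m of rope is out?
98√115/115 ≈ 9.139 m/s

rope² = x² + 9²
x = √(14² - 9²) = √115
dx/dt = (rope/x) · d(rope)/dt = (14/√115) · (-7) = -98√115/115 m/s
The boat approaches at 98√115/115 ≈ 9.139 m/s.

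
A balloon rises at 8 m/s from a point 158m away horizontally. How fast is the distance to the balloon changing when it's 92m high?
368√8357/8357 ≈ 4.026 m/s

z² = 158² + y²
z = √(158² + 92²) = 2√8357
dz/dt = y/z · dy/dt = 92/(2√8357) · 8 = 368√8357/8357 ≈ 4.026 m/s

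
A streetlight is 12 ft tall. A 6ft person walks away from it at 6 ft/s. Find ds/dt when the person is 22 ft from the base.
6 ft/s

By similar triangles: 12/(x+s) = 6/s
Solving: s = 6x/6
ds/dt = 6/6 · dx/dt = 1 · 6 = 6 ft/s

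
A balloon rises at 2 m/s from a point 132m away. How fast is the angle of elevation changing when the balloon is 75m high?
0.011454 rad/s

tan(θ) = y/132
sec²(θ) · dθ/dt = (1/132) · dy/dt
dθ/dt = cos²(θ)/132 · 2 = 132/(132² + 75²) · 2
dθ/dt = 0.011454 rad/s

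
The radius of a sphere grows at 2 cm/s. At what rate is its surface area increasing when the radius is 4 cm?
64π cm²/s

S = 4πr²
dS/dt = dS/dr · dr/dt = 8πr · 2
At r = 4: dS/dt = 64π cm²/s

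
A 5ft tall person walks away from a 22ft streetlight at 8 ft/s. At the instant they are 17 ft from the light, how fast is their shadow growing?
40/17 ft/s

By similar triangles: 22/(x+s) = 5/s
Solving: s = 5x/17
ds/dt = 5/17 · dx/dt = 5/17 · 8 = 40/17 ft/s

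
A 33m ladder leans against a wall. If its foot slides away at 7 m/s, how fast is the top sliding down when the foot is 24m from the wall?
56√57/57 ≈ 7.417 m/s

x² + y² = 33²
2x·dx/dt + 2y·dy/dt = 0
dy/dt = -x/y · dx/dt = -24/(3√57) · 7 = -56√57/57 m/s
The top is descending at 56√57/57 ≈ 7.417 m/s.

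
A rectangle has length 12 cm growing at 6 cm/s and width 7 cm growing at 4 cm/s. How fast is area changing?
90 cm²/s

A = lw
dA/dt = w·dl/dt + l·dw/dt = 7·6 + 12·4 = 90 cm²/s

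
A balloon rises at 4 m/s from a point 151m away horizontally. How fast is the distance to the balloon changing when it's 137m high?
274√41570/20785 ≈ 2.688 m/s

z² = 151² + y²
z = √(151² + 137²) = √41570
dz/dt = y/z · dy/dt = 137/√41570 · 4 = 274√41570/20785 ≈ 2.688 m/s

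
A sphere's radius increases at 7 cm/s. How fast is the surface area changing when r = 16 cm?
896π cm²/s

S = 4πr²
dS/dt = dS/dr · dr/dt = 8πr · 7
At r = 16: dS/dt = 896π cm²/s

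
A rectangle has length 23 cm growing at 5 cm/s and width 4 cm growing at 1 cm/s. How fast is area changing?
43 cm²/s

A = lw
dA/dt = w·dl/dt + l·dw/dt = 4·5 + 23·1 = 43 cm²/s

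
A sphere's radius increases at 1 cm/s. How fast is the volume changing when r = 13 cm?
676π cm³/s

V = (4/3)πr³
dV/dt = dV/dr · dr/dt = 4πr² · 1
At r = 13: dV/dt = 676π cm³/s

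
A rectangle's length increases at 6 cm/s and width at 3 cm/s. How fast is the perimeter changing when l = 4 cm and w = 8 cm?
18 cm/s

P = 2(l + w)
dP/dt = 2(dl/dt + dw/dt) = 2(6 + 3) = 18 cm/s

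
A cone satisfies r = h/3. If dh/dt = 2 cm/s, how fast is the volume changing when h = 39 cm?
338π cm³/s

V = (1/3)π(h/3)²h = πh³/27
dV/dt = πh²/9 · 2
At h = 39: dV/dt = 338π cm³/s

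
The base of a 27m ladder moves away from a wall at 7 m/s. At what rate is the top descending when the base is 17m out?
119√110/220 ≈ 5.673 m/s

x² + y² = 27²
2x·dx/dt + 2y·dy/dt = 0
dy/dt = -x/y · dx/dt = -17/(2√110) · 7 = -119√110/220 m/s
The top is descending at 119√110/220 ≈ 5.673 m/s.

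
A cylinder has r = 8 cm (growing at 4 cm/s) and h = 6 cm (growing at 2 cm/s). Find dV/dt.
512π cm³/s

V = πr²h
dV/dt = 2πrh·dr/dt + πr²·dh/dt
= 2π(8)(6)(4) + π(8)²(2)
= 512π cm³/s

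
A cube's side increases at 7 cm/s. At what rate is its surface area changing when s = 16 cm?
1344 cm²/s

A = 6s²
dA/dt = 12s · ds/dt = 12·16·7 = 1344 cm²/s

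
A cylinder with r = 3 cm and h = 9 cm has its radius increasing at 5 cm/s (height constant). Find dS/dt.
150π cm²/s

S = 2πrh + 2πr² (lateral + bases)
dS/dt = (2πh + 4πr)·dr/dt = (2π·9 + 4π·3)·5
= 150π cm²/s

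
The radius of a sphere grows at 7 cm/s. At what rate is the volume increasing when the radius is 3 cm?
252π cm³/s

V = (4/3)πr³
dV/dt = dV/dr · dr/dt = 4πr² · 7
At r = 3: dV/dt = 252π cm³/s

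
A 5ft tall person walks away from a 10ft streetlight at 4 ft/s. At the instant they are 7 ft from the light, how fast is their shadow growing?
4 ft/s

By similar triangles: 10/(x+s) = 5/s
Solving: s = 5x/5
ds/dt = 5/5 · dx/dt = 1 · 4 = 4 ft/s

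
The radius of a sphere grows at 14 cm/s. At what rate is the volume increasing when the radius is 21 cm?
24696π cm³/s

V = (4/3)πr³
dV/dt = dV/dr · dr/dt = 4πr² · 14
At r = 21: dV/dt = 24696π cm³/s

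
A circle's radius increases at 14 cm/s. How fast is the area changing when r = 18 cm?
504π cm²/s

A = πr²
dA/dt = 2πr · dr/dt = 2π(18)(14) = 504π cm²/s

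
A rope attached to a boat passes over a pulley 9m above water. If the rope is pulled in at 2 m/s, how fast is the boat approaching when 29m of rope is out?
29√190/190 ≈ 2.104 m/s

rope² = x² + 9²
x = √(29² - 9²) = 2√190
dx/dt = (rope/x) · d(rope)/dt = (29/(2√190)) · (-2) = -29√190/190 m/s
The boat approaches at 29√190/190 ≈ 2.104 m/s.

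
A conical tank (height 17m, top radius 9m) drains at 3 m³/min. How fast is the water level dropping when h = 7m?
289/(1323π) ≈ 0.06953 m/min

r/h = 9/17, so r = (9/17)h
V = (1/3)πr²h = (1/3)π((9/17)h)²h = (27/289)πh³
dV/dh = (81/289)πh²
dh/dt = (dV/dt)/(dV/dh) = -3/((81/289)π·7²) = -289/(1323π) m/min
The level is dropping at 289/(1323π) ≈ 0.06953 m/min.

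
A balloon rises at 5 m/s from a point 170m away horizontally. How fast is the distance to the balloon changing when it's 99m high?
495√229/2977 ≈ 2.516 m/s

z² = 170² + y²
z = √(170² + 99²) = 13√229
dz/dt = y/z · dy/dt = 99/(13√229) · 5 = 495√229/2977 ≈ 2.516 m/s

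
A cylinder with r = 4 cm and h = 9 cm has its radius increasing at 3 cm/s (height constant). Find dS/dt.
102π cm²/s

S = 2πrh + 2πr² (lateral + bases)
dS/dt = (2πh + 4πr)·dr/dt = (2π·9 + 4π·4)·3
= 102π cm²/s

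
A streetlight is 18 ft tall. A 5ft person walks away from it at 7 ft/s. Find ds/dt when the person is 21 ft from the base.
35/13 ft/s

By similar triangles: 18/(x+s) = 5/s
Solving: s = 5x/13
ds/dt = 5/13 · dx/dt = 5/13 · 7 = 35/13 ft/s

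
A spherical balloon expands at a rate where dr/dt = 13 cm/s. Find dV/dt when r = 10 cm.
5200π cm³/s

V = (4/3)πr³
dV/dt = dV/dr · dr/dt = 4πr² · 13
At r = 10: dV/dt = 5200π cm³/s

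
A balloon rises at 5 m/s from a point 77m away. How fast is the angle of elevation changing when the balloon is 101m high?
0.023869 rad/s

tan(θ) = y/77
sec²(θ) · dθ/dt = (1/77) · dy/dt
dθ/dt = cos²(θ)/77 · 5 = 77/(77² + 101²) · 5
dθ/dt = 0.023869 rad/s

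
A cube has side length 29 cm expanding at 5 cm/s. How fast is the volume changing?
12615 cm³/s

V = s³
dV/dt = 3s² · ds/dt = 3·29²·5 = 12615 cm³/s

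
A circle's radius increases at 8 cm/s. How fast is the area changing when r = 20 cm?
320π cm²/s

A = πr²
dA/dt = 2πr · dr/dt = 2π(20)(8) = 320π cm²/s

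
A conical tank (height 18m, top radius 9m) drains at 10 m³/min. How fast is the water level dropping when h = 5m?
8/(5π) ≈ 0.5093 m/min

r/h = 9/18, so r = (1/2)h
V = (1/3)πr²h = (1/3)π((1/2)h)²h = (1/12)πh³
dV/dh = (1/4)πh²
dh/dt = (dV/dt)/(dV/dh) = -10/((1/4)π·5²) = -8/(5π) m/min
The level is dropping at 8/(5π) ≈ 0.5093 m/min.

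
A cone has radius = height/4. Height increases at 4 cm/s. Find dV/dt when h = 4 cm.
4π cm³/s

V = (1/3)π(h/4)²h = πh³/48
dV/dt = πh²/16 · 4
At h = 4: dV/dt = 4π cm³/s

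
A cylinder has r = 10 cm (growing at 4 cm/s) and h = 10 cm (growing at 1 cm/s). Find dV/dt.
900π cm³/s

V = πr²h
dV/dt = 2πrh·dr/dt + πr²·dh/dt
= 2π(10)(10)(4) + π(10)²(1)
= 900π cm³/s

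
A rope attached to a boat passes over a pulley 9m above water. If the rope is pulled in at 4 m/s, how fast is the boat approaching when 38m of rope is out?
152√1363/1363 ≈ 4.117 m/s

rope² = x² + 9²
x = √(38² - 9²) = √1363
dx/dt = (rope/x) · d(rope)/dt = (38/√1363) · (-4) = -152√1363/1363 m/s
The boat approaches at 152√1363/1363 ≈ 4.117 m/s.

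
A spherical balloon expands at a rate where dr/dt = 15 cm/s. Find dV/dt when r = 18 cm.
19440π cm³/s

V = (4/3)πr³
dV/dt = dV/dr · dr/dt = 4πr² · 15
At r = 18: dV/dt = 19440π cm³/s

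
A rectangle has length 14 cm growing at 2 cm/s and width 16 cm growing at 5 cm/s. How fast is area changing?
102 cm²/s

A = lw
dA/dt = w·dl/dt + l·dw/dt = 16·2 + 14·5 = 102 cm²/s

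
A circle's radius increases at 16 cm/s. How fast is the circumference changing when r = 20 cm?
32π cm/s

C = 2πr
dC/dt = 2π · dr/dt = 2π · 16 = 32π cm/s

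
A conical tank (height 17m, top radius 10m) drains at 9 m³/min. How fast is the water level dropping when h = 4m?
2601/(1600π) ≈ 0.5175 m/min

r/h = 10/17, so r = (10/17)h
V = (1/3)πr²h = (1/3)π((10/17)h)²h = (100/867)πh³
dV/dh = (100/289)πh²
dh/dt = (dV/dt)/(dV/dh) = -9/((100/289)π·4²) = -2601/(1600π) m/min
The level is dropping at 2601/(1600π) ≈ 0.5175 m/min.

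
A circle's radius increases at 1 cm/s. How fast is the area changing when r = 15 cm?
30π cm²/s

A = πr²
dA/dt = 2πr · dr/dt = 2π(15)(1) = 30π cm²/s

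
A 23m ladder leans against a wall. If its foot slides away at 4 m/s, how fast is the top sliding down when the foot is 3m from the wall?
3√130/65 ≈ 0.5262 m/s

x² + y² = 23²
2x·dx/dt + 2y·dy/dt = 0
dy/dt = -x/y · dx/dt = -3/(2√130) · 4 = -3√130/65 m/s
The top is descending at 3√130/65 ≈ 0.5262 m/s.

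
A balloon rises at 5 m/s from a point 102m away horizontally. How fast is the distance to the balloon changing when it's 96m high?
16√545/109 ≈ 3.427 m/s

z² = 102² + y²
z = √(102² + 96²) = 6√545
dz/dt = y/z · dy/dt = 96/(6√545) · 5 = 16√545/109 ≈ 3.427 m/s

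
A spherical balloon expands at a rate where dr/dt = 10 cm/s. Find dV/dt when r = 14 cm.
7840π cm³/s

V = (4/3)πr³
dV/dt = dV/dr · dr/dt = 4πr² · 10
At r = 14: dV/dt = 7840π cm³/s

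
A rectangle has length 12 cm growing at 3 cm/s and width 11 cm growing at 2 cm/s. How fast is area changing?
57 cm²/s

A = lw
dA/dt = w·dl/dt + l·dw/dt = 11·3 + 12·2 = 57 cm²/s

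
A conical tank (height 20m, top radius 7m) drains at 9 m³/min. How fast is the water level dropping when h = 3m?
400/(49π) ≈ 2.598 m/min

r/h = 7/20, so r = (7/20)h
V = (1/3)πr²h = (1/3)π((7/20)h)²h = (49/1200)πh³
dV/dh = (49/400)πh²
dh/dt = (dV/dt)/(dV/dh) = -9/((49/400)π·3²) = -400/(49π) m/min
The level is dropping at 400/(49π) ≈ 2.598 m/min.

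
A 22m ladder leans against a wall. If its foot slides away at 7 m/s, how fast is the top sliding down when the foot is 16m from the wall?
56√57/57 ≈ 7.417 m/s

x² + y² = 22²
2x·dx/dt + 2y·dy/dt = 0
dy/dt = -x/y · dx/dt = -16/(2√57) · 7 = -56√57/57 m/s
The top is descending at 56√57/57 ≈ 7.417 m/s.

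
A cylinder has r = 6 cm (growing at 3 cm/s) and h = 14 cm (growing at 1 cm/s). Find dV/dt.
540π cm³/s

V = πr²h
dV/dt = 2πrh·dr/dt + πr²·dh/dt
= 2π(6)(14)(3) + π(6)²(1)
= 540π cm³/s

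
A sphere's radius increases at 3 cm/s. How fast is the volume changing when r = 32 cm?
12288π cm³/s

V = (4/3)πr³
dV/dt = dV/dr · dr/dt = 4πr² · 3
At r = 32: dV/dt = 12288π cm³/s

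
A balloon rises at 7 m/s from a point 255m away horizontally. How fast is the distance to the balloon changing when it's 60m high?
28√305/305 ≈ 1.603 m/s

z² = 255² + y²
z = √(255² + 60²) = 15√305
dz/dt = y/z · dy/dt = 60/(15√305) · 7 = 28√305/305 ≈ 1.603 m/s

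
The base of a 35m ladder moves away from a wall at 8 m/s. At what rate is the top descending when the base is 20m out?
32√33/33 ≈ 5.57 m/s

x² + y² = 35²
2x·dx/dt + 2y·dy/dt = 0
dy/dt = -x/y · dx/dt = -20/(5√33) · 8 = -32√33/33 m/s
The top is descending at 32√33/33 ≈ 5.57 m/s.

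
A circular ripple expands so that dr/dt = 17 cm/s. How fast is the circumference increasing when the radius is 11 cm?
34π cm/s

C = 2πr
dC/dt = 2π · dr/dt = 2π · 17 = 34π cm/s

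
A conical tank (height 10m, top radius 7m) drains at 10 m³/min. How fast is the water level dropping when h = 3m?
1000/(441π) ≈ 0.7218 m/min

r/h = 7/10, so r = (7/10)h
V = (1/3)πr²h = (1/3)π((7/10)h)²h = (49/300)πh³
dV/dh = (49/100)πh²
dh/dt = (dV/dt)/(dV/dh) = -10/((49/100)π·3²) = -1000/(441π) m/min
The level is dropping at 1000/(441π) ≈ 0.7218 m/min.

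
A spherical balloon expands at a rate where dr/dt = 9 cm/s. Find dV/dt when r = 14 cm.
7056π cm³/s

V = (4/3)πr³
dV/dt = dV/dr · dr/dt = 4πr² · 9
At r = 14: dV/dt = 7056π cm³/s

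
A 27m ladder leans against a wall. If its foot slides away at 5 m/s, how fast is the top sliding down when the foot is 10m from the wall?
50√629/629 ≈ 1.994 m/s

x² + y² = 27²
2x·dx/dt + 2y·dy/dt = 0
dy/dt = -x/y · dx/dt = -10/√629 · 5 = -50√629/629 m/s
The top is descending at 50√629/629 ≈ 1.994 m/s.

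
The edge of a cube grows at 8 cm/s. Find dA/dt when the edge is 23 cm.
2208 cm²/s

A = 6s²
dA/dt = 12s · ds/dt = 12·23·8 = 2208 cm²/s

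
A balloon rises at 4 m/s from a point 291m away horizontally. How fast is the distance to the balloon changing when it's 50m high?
200√87181/87181 ≈ 0.6774 m/s

z² = 291² + y²
z = √(291² + 50²) = √87181
dz/dt = y/z · dy/dt = 50/√87181 · 4 = 200√87181/87181 ≈ 0.6774 m/s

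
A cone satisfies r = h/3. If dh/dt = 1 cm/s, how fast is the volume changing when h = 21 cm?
49π cm³/s

V = (1/3)π(h/3)²h = πh³/27
dV/dt = πh²/9 · 1
At h = 21: dV/dt = 49π cm³/s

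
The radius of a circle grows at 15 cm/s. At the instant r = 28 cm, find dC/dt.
30π cm/s

C = 2πr
dC/dt = 2π · dr/dt = 2π · 15 = 30π cm/s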